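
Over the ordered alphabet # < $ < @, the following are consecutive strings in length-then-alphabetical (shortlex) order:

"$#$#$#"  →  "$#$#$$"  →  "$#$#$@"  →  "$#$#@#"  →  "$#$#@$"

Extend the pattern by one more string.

$#$#@@

Treat $#$#@$ as a base-3 numeral over the given alphabet and add one, carrying through any trailing @'s.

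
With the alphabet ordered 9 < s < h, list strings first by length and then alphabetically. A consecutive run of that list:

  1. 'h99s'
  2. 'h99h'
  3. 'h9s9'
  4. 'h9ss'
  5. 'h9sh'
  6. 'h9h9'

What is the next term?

h9hs

Find the rightmost character of h9h9 below h, bump it to the next letter, and reset everything to its right to 9.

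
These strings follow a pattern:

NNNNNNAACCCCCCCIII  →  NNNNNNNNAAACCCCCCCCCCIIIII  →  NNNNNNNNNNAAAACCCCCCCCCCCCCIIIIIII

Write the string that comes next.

Each string has the form N^{2n+2} A^{n} C^{3n+1} I^{2n-1}, where the shown terms are n = 2, 3, 4.
At n = 5 the blocks have lengths 12, 5, 16, 9.

NNNNNNNNNNNNAAAAACCCCCCCCCCCCCCCCIIIIIIIII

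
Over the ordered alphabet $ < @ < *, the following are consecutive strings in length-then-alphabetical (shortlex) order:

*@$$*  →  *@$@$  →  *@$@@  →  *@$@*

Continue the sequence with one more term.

*@$*$

Find the rightmost character of *@$@* below *, bump it to the next letter, and reset everything to its right to $.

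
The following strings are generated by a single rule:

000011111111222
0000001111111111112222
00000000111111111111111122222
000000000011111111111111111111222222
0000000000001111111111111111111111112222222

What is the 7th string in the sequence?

Term n consists of 2n 0's, followed by 4n 1's, followed by n+1 2's, where the shown terms are n = 2, 3, 4, 5, 6.
For term 7, n = 8, so the run lengths are 16, 32, 9.

000000000000000011111111111111111111111111111111222222222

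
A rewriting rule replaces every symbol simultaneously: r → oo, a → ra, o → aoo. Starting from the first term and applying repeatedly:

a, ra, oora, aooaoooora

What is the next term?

raaooaooraaooaooaooaoooora

Rewriting each symbol of aooaoooora: a→ra, o→aoo, o→aoo, a→ra, o→aoo, o→aoo, o→aoo, o→aoo, r→oo, a→ra, which concatenates to ra aoo aoo ra aoo aoo aoo aoo oo ra.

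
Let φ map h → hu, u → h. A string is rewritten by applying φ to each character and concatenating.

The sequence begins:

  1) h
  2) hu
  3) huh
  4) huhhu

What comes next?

Expanding huhhu: h→hu, u→h, h→hu, h→hu, u→h. Concatenated: hu h hu hu h.

huhhuhuh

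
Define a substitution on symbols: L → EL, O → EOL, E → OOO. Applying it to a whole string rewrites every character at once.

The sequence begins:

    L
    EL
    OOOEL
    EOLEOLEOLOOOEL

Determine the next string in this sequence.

Rewriting the 14 symbols of EOLEOLEOLOOOEL one by one yields OOO EOL EL OOO EOL EL OOO EOL EL EOL EOL EOL OOO EL; concatenated:

OOOEOLELOOOEOLELOOOEOLELEOLEOLEOLOOOEL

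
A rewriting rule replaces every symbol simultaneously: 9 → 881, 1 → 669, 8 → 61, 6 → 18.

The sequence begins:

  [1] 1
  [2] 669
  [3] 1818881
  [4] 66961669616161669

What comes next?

Rewriting the 17 symbols of 66961669616161669 one by one yields 18 18 881 18 669 18 18 881 18 669 18 669 18 669 18 18 881; concatenated:

18188811866918188811866918669186691818881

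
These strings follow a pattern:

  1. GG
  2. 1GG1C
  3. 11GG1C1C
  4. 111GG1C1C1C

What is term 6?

11111GG1C1C1C1C1C

s(k+1) = 1·s(k)·1C, so each term gains 1 as a prefix and 1C as a suffix.
From 111GG1C1C1C, 2 further steps: 111GG1C1C1C → 1111GG1C1C1C1C → (answer).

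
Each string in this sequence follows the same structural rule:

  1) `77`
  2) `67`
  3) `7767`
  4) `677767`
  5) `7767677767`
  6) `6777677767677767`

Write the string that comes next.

From term 3 onward, concatenate the second-to-last term with the last: 77·67 = 7767, 67·7767 = 677767, …
So term 7 is 7767677767·6777677767677767.

77676777676777677767677767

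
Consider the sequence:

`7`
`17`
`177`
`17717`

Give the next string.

17717177

This is a Fibonacci-style word recurrence s(k) = s(k−1)·s(k−2): e.g. 17·7 = 177.
So term 5 is 17717·177.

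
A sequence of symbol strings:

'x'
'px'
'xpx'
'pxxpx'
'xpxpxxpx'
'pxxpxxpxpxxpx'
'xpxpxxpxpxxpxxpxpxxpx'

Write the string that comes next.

pxxpxxpxpxxpxxpxpxxpxpxxpxxpxpxxpx

From term 3 onward, concatenate the second-to-last term with the last: x·px = xpx, px·xpx = pxxpx, …
Continuing: pxxpxxpxpxxpx · xpxpxxpxpxxpxxpxpxxpx gives term 8.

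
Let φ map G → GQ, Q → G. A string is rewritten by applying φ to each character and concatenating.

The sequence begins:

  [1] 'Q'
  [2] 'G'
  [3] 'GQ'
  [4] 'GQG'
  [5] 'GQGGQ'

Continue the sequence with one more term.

GQGGQGQG

Apply φ to GQGGQ symbol by symbol: G→GQ, Q→G, G→GQ, G→GQ, Q→G; joined: GQ G GQ GQ G.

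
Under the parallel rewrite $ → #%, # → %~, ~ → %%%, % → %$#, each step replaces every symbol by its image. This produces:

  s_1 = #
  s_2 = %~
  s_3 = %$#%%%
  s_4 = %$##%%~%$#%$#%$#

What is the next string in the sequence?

Rewriting the 16 symbols of %$##%%~%$#%$#%$# one by one yields %$# #% %~ %~ %$# %$# %%% %$# #% %~ %$# #% %~ %$# #% %~; concatenated:

%$##%%~%~%$#%$#%%%%$##%%~%$##%%~%$##%%~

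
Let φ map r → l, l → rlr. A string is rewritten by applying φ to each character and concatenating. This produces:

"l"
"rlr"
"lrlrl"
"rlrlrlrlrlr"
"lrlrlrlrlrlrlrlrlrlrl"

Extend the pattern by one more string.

Replace each of the 21 characters of lrlrlrlrlrlrlrlrlrlrl in place — rlr l rlr l rlr l rlr l rlr l rlr l rlr l rlr l rlr l rlr l rlr — and concatenate.

rlrlrlrlrlrlrlrlrlrlrlrlrlrlrlrlrlrlrlrlrlr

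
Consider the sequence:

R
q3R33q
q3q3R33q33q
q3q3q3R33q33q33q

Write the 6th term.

Every step adds q3 to the front and 33q to the end of the previous string.
From q3q3q3R33q33q33q, 2 further steps: q3q3q3R33q33q33q → q3q3q3q3R33q33q33q33q → (answer).

q3q3q3q3q3R33q33q33q33q33q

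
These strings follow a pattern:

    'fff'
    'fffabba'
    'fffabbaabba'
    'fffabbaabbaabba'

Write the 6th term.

Each term is the previous one with abba appended.
From fffabbaabbaabba, 2 further steps: fffabbaabbaabba → fffabbaabbaabbaabba → (answer).

fffabbaabbaabbaabbaabba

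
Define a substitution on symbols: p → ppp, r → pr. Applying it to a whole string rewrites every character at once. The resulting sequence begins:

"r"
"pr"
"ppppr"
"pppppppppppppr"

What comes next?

ppppppppppppppppppppppppppppppppppppppppr

φ(pppppppppppppr) expands symbol-by-symbol to ppp ppp ppp ppp ppp ppp ppp ppp ppp ppp ppp ppp ppp pr; joining the 14 pieces gives the next term.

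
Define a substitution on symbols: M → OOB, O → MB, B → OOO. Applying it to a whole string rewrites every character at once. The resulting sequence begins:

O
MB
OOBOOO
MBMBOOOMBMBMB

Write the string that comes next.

Replace each of the 13 characters of MBMBOOOMBMBMB in place — OOB OOO OOB OOO MB MB MB OOB OOO OOB OOO OOB OOO — and concatenate.

OOBOOOOOBOOOMBMBMBOOBOOOOOBOOOOOBOOO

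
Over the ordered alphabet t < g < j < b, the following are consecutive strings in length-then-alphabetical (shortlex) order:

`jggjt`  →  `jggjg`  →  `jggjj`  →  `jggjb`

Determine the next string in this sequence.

Find the rightmost character of jggjb below b, bump it to the next letter, and reset everything to its right to t.

jggbt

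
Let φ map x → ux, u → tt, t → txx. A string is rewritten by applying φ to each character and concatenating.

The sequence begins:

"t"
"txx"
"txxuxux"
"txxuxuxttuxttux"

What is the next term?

txxuxuxttuxttuxtxxtxxttuxtxxtxxttux

Applying the rule to each of the 15 symbols of txxuxuxttuxttux gives the pieces txx ux ux tt ux tt ux txx txx tt ux txx txx tt ux, which concatenate to the answer.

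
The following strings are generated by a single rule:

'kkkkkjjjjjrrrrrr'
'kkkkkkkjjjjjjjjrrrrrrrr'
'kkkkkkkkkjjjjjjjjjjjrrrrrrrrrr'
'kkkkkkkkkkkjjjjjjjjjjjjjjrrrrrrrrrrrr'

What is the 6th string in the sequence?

Each string has the form k^{2n+1} j^{3n-1} r^{2n+2}, where the shown terms are n = 2, 3, 4, 5.
Setting n = 7 gives 15, 20, 16 characters in each block.

kkkkkkkkkkkkkkkjjjjjjjjjjjjjjjjjjjjrrrrrrrrrrrrrrrr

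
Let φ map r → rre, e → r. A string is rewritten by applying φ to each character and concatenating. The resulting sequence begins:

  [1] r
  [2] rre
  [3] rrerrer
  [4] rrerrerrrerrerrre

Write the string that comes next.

rrerrerrrerrerrrerrerrerrrerrerrrerrerrer

Replace each of the 17 characters of rrerrerrrerrerrre in place — rre rre r rre rre r rre rre rre r rre rre r rre rre rre r — and concatenate.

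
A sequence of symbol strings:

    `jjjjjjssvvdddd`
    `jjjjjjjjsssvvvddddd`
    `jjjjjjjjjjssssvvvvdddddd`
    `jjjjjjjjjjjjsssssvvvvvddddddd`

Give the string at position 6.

jjjjjjjjjjjjjjjjsssssssvvvvvvvddddddddd

Each string has the form j^{2n+2} s^{n} v^{n} d^{n+2}, where the shown terms are n = 2, 3, 4, 5.
For term 6, n = 7, so the run lengths are 16, 7, 7, 9.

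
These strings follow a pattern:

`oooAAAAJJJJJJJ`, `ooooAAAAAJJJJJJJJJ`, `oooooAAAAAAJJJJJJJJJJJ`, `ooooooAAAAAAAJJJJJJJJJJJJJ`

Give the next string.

oooooooAAAAAAAAJJJJJJJJJJJJJJJ

Reading off run lengths: o runs 3, 4, 5, 6; A runs 4, 5, 6, 7; J runs 7, 9, 11, 13 — each is linear in n, where the shown terms are n = 3, 4, 5, 6.
For the next term, n = 7, so the run lengths are 7, 8, 15.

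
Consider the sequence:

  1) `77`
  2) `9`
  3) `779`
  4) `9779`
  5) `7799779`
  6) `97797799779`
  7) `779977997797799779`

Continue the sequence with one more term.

This is a Fibonacci-style word recurrence s(k) = s(k−2)·s(k−1): e.g. 77·9 = 779.
So term 8 is 97797799779·779977997797799779.

97797799779779977997797799779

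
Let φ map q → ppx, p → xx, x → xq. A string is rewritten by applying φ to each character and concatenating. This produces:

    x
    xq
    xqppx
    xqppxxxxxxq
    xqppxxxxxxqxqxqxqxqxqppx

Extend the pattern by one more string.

xqppxxxxxxqxqxqxqxqxqppxxqppxxqppxxqppxxqppxxqppxxxxxxq

Replace each of the 24 characters of xqppxxxxxxqxqxqxqxqxqppx in place — xq ppx xx xx xq xq xq xq xq xq ppx xq ppx xq ppx xq ppx xq ppx xq ppx xx xx xq — and concatenate.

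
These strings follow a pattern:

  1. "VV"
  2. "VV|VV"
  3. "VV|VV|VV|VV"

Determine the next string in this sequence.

s(k+1) = s(k)·|·s(k) — each term doubles the last with '|' between the halves.
Doubling VV|VV|VV|VV with '|' between the halves:

VV|VV|VV|VV|VV|VV|VV|VV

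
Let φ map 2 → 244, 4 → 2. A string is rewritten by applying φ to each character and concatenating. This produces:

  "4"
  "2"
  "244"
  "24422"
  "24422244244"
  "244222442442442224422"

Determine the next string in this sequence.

φ(244222442442442224422) expands symbol-by-symbol to 244 2 2 244 244 244 2 2 244 2 2 244 2 2 244 244 244 2 2 244 244; joining the 21 pieces gives the next term.

2442224424424422244222442224424424422244244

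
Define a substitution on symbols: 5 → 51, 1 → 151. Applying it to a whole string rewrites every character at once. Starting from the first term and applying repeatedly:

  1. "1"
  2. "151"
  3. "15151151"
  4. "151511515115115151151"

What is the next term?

φ(151511515115115151151) expands symbol-by-symbol to 151 51 151 51 151 151 51 151 51 151 151 51 151 151 51 151 51 151 151 51 151; joining the 21 pieces gives the next term.

1515115151151151511515115115151151151511515115115151151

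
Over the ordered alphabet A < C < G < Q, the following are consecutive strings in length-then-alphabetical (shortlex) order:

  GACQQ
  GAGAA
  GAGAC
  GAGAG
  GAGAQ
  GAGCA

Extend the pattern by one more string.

GAGCC

The successor of GAGCA increments the rightmost position that isn't already Q and resets every position after it to A.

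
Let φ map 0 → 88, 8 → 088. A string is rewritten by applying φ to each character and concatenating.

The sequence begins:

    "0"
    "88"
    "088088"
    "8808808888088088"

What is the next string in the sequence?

08808888088088880880880880888808808888088088

Applying the rule to each of the 16 symbols of 8808808888088088 gives the pieces 088 088 88 088 088 88 088 088 088 088 88 088 088 88 088 088, which concatenate to the answer.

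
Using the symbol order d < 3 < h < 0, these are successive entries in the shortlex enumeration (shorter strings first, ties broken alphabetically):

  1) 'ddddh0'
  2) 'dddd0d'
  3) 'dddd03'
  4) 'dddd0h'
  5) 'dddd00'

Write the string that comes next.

ddd3dd

Treat dddd00 as a base-4 numeral over the given alphabet and add one, carrying through any trailing 0's.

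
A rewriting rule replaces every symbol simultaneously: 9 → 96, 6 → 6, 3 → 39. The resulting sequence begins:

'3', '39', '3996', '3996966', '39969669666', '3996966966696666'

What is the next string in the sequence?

Rewriting the 16 symbols of 3996966966696666 one by one yields 39 96 96 6 96 6 6 96 6 6 6 96 6 6 6 6; concatenated:

3996966966696666966666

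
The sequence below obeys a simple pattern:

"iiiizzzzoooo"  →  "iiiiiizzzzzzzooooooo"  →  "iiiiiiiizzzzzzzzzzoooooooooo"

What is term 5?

Each string has the form i^{2n+2} z^{3n+1} o^{3n+1} (n = 1, 2, …).
At n = 5 the blocks have lengths 12, 16, 16.

iiiiiiiiiiiizzzzzzzzzzzzzzzzoooooooooooooooo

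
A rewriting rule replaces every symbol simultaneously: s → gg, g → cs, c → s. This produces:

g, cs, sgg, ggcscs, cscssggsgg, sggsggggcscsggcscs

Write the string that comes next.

Rewriting the 18 symbols of sggsggggcscsggcscs one by one yields gg cs cs gg cs cs cs cs s gg s gg cs cs s gg s gg; concatenated:

ggcscsggcscscscssggsggcscssggsgg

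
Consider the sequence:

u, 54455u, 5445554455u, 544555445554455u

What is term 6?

5445554455544555445554455u

The strings grow by a fixed prefix 54455 each time.
From 544555445554455u, 2 further steps: 544555445554455u → 54455544555445554455u → (answer).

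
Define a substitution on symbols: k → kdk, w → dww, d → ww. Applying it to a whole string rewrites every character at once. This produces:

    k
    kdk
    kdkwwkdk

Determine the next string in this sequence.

Expanding kdkwwkdk: k→kdk, d→ww, k→kdk, w→dww, w→dww, k→kdk, d→ww, k→kdk. Concatenated: kdk ww kdk dww dww kdk ww kdk.

kdkwwkdkdwwdwwkdkwwkdk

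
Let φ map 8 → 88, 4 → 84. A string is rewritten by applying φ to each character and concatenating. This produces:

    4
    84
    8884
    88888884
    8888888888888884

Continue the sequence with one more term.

φ(8888888888888884) expands symbol-by-symbol to 88 88 88 88 88 88 88 88 88 88 88 88 88 88 88 84; joining the 16 pieces gives the next term.

88888888888888888888888888888884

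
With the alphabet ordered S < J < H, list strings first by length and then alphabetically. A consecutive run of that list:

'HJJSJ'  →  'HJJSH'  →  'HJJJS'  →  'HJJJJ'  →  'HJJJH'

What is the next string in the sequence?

The successor of HJJJH increments the rightmost position that isn't already H and resets every position after it to S.

HJJHS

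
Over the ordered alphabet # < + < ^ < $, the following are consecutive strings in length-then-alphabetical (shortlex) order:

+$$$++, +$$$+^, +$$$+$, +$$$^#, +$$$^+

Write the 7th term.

+$$$^$

Continuing the enumeration 2 steps past +$$$^+: +$$$^+ → +$$$^^ → (answer).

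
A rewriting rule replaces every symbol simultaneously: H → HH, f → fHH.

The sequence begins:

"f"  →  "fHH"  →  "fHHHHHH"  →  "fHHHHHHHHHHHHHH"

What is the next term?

fHHHHHHHHHHHHHHHHHHHHHHHHHHHHHH

Applying the rule to each of the 15 symbols of fHHHHHHHHHHHHHH gives the pieces fHH HH HH HH HH HH HH HH HH HH HH HH HH HH HH, which concatenate to the answer.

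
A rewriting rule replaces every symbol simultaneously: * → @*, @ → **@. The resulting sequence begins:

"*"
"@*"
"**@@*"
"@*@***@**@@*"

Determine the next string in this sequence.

**@@***@@*@*@***@@*@***@**@@*

Apply φ to @*@***@**@@* symbol by symbol: @→**@, *→@*, @→**@, *→@*, *→@*, *→@*, @→**@, *→@*, *→@*, @→**@, @→**@, *→@*; joined: **@ @* **@ @* @* @* **@ @* @* **@ **@ @*.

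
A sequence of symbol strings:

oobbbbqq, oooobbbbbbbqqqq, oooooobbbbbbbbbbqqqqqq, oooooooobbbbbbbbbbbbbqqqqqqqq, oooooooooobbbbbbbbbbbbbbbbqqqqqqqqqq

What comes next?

oooooooooooobbbbbbbbbbbbbbbbbbbqqqqqqqqqqqq

The n-th term is 2n-2 o's then 3n-2 b's then 2n-2 q's, where the shown terms are n = 2, 3, 4, 5, 6.
Setting n = 7 gives 12, 19, 12 characters in each block.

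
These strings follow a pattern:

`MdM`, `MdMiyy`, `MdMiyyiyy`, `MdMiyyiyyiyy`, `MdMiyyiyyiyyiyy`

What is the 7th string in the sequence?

Every step adds iyy to the end: s(k+1) = s(k)·iyy.
From MdMiyyiyyiyyiyy, 2 further steps: MdMiyyiyyiyyiyy → MdMiyyiyyiyyiyyiyy → (answer).

MdMiyyiyyiyyiyyiyyiyy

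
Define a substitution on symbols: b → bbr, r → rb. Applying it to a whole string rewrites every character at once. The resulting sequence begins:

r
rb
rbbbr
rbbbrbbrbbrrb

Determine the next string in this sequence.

rbbbrbbrbbrrbbbrbbrrbbbrbbrrbrbbbr

φ(rbbbrbbrbbrrb) expands symbol-by-symbol to rb bbr bbr bbr rb bbr bbr rb bbr bbr rb rb bbr; joining the 13 pieces gives the next term.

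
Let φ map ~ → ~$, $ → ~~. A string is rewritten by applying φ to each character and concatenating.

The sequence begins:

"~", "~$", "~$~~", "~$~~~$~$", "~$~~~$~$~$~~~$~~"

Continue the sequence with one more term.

~$~~~$~$~$~~~$~~~$~~~$~$~$~~~$~$

φ(~$~~~$~$~$~~~$~~) expands symbol-by-symbol to ~$ ~~ ~$ ~$ ~$ ~~ ~$ ~~ ~$ ~~ ~$ ~$ ~$ ~~ ~$ ~$; joining the 16 pieces gives the next term.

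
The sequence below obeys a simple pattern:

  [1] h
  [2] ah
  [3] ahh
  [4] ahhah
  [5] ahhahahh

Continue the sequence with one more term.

ahhahahhahhah

This is a Fibonacci-style word recurrence s(k) = s(k−1)·s(k−2): e.g. ah·h = ahh.
The next term joins ahhahahh and ahhah.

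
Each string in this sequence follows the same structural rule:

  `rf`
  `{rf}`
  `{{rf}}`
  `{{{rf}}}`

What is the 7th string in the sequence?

{{{{{{rf}}}}}}

Every step adds { to the front and } to the end of the previous string.
From {{{rf}}}, 3 further steps: {{{rf}}} → {{{{rf}}}} → {{{{{rf}}}}} → (answer).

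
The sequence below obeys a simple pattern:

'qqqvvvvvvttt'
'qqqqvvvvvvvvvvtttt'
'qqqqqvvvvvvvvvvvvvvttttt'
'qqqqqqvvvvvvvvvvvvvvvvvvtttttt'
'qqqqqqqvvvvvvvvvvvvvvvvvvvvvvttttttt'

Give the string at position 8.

qqqqqqqqqqvvvvvvvvvvvvvvvvvvvvvvvvvvvvvvvvvvtttttttttt

The n-th term is n+2 q's then 4n+2 v's then n+2 t's (n = 1, 2, …).
For term 8, n = 8, so the run lengths are 10, 34, 10.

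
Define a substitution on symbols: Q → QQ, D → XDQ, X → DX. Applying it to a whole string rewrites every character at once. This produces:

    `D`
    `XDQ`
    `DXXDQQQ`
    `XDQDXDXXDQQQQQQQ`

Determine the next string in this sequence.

DXXDQQQXDQDXXDQDXDXXDQQQQQQQQQQQQQQQ

φ(XDQDXDXXDQQQQQQQ) expands symbol-by-symbol to DX XDQ QQ XDQ DX XDQ DX DX XDQ QQ QQ QQ QQ QQ QQ QQ; joining the 16 pieces gives the next term.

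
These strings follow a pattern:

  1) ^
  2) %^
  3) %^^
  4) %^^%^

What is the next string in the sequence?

%^^%^%^^

Each term (from the third on) is the previous term followed by the one before it: term 3 = %^·^ = %^^.
So term 5 is %^^%^·%^^.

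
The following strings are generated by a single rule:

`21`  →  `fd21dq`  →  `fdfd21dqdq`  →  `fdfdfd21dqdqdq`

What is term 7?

fdfdfdfdfdfd21dqdqdqdqdqdq

Each term wraps the previous one in fd on the left and dq on the right.
From fdfdfd21dqdqdq, 3 further steps: fdfdfd21dqdqdq → fdfdfdfd21dqdqdqdq → fdfdfdfdfd21dqdqdqdqdq → (answer).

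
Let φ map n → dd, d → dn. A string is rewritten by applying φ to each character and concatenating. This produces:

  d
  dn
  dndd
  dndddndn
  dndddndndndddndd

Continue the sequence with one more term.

dndddndndndddndddndddndndndddndn

φ(dndddndndndddndd) expands symbol-by-symbol to dn dd dn dn dn dd dn dd dn dd dn dn dn dd dn dn; joining the 16 pieces gives the next term.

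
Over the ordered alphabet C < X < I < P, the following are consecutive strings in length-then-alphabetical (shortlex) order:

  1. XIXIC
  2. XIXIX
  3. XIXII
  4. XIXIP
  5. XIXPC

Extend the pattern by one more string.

Find the rightmost character of XIXPC below P, bump it to the next letter, and reset everything to its right to C.

XIXPX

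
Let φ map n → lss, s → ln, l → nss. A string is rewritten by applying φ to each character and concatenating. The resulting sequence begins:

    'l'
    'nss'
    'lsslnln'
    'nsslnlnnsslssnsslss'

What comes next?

lsslnlnnsslssnsslsslsslnlnnsslnlnlsslnlnnsslnln

φ(nsslnlnnsslssnsslss) expands symbol-by-symbol to lss ln ln nss lss nss lss lss ln ln nss ln ln lss ln ln nss ln ln; joining the 19 pieces gives the next term.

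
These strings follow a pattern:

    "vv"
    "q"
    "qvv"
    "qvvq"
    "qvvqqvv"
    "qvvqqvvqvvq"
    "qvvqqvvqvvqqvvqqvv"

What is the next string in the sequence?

qvvqqvvqvvqqvvqqvvqvvqqvvqvvq

From term 3 onward, concatenate the last term with the second-to-last: q·vv = qvv, qvv·q = qvvq, …
So term 8 is qvvqqvvqvvqqvvqqvv·qvvqqvvqvvq.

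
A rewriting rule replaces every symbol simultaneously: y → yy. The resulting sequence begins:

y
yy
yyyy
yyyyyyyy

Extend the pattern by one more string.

yyyyyyyyyyyyyyyy

Expanding yyyyyyyy: y→yy, y→yy, y→yy, y→yy, y→yy, y→yy, y→yy, y→yy. Concatenated: yy yy yy yy yy yy yy yy.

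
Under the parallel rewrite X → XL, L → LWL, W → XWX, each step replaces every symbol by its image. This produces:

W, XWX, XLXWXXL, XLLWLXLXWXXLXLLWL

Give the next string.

XLLWLLWLXWXLWLXLLWLXLXWXXLXLLWLXLLWLLWLXWXLWL

Applying the rule to each of the 17 symbols of XLLWLXLXWXXLXLLWL gives the pieces XL LWL LWL XWX LWL XL LWL XL XWX XL XL LWL XL LWL LWL XWX LWL, which concatenate to the answer.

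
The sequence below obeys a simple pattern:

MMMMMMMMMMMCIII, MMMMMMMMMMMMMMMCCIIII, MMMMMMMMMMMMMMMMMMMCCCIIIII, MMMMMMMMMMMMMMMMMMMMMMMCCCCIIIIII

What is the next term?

MMMMMMMMMMMMMMMMMMMMMMMMMMMCCCCCIIIIIII

The n-th term is 4n-1 M's then n-2 C's then n I's, where the shown terms are n = 3, 4, 5, 6.
Setting n = 7 gives 27, 5, 7 characters in each block.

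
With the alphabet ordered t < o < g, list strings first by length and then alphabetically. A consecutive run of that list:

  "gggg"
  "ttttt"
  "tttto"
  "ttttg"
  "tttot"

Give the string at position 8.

tttgt

Continuing the enumeration 3 steps past tttot: tttot → tttoo → tttog → (answer).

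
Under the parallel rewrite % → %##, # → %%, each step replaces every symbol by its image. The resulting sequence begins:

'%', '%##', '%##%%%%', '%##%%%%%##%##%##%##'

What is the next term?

Rewriting the 19 symbols of %##%%%%%##%##%##%## one by one yields %## %% %% %## %## %## %## %## %% %% %## %% %% %## %% %% %## %% %%; concatenated:

%##%%%%%##%##%##%##%##%%%%%##%%%%%##%%%%%##%%%%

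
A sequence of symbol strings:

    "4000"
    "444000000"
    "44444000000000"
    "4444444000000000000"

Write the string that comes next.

444444444000000000000000

Each string has the form 4^{2n-1} 0^{3n} (n = 1, 2, …).
For the next term, n = 5, so the run lengths are 9, 15.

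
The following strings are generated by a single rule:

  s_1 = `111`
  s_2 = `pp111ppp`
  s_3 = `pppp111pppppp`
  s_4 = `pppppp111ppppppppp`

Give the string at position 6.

s(k+1) = pp·s(k)·ppp, so each term gains pp as a prefix and ppp as a suffix.
From pppppp111ppppppppp, 2 further steps: pppppp111ppppppppp → pppppppp111pppppppppppp → (answer).

pppppppppp111ppppppppppppppp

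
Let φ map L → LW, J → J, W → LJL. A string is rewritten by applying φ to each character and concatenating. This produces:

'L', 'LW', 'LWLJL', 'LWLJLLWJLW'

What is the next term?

LWLJLLWJLWLWLJLJLWLJL

Expanding LWLJLLWJLW: L→LW, W→LJL, L→LW, J→J, L→LW, L→LW, W→LJL, J→J, L→LW, W→LJL. Concatenated: LW LJL LW J LW LW LJL J LW LJL.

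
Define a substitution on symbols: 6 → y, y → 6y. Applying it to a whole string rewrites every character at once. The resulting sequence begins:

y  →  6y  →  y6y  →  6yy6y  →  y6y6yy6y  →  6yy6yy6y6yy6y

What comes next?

Replace each of the 13 characters of 6yy6yy6y6yy6y in place — y 6y 6y y 6y 6y y 6y y 6y 6y y 6y — and concatenate.

y6y6yy6y6yy6yy6y6yy6y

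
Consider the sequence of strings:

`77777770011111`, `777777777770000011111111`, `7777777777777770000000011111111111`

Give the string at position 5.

Each string has the form 7^{4n+3} 0^{3n-1} 1^{3n+2} (n = 1, 2, …).
At n = 5 the blocks have lengths 23, 14, 17.

777777777777777777777770000000000000011111111111111111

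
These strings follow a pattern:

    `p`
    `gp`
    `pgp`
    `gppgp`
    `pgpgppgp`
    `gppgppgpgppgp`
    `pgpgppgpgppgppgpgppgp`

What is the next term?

gppgppgpgppgppgpgppgpgppgppgpgppgp

From term 3 onward, concatenate the second-to-last term with the last: p·gp = pgp, gp·pgp = gppgp, …
So term 8 is gppgppgpgppgp·pgpgppgpgppgppgpgppgp.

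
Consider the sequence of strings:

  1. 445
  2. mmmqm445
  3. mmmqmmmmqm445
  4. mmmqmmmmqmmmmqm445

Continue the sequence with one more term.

Each term is the previous one with mmmqm prepended.
Applying this once more to mmmqmmmmqmmmmqm445:

mmmqmmmmqmmmmqmmmmqm445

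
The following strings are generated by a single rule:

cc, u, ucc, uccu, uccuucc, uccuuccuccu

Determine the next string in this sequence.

uccuuccuccuuccuucc

From term 3 onward, concatenate the last term with the second-to-last: u·cc = ucc, ucc·u = uccu, …
Continuing: uccuuccuccu · uccuucc gives term 7.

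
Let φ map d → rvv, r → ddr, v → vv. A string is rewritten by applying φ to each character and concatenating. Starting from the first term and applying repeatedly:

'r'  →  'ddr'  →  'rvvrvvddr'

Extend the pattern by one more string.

Apply φ to rvvrvvddr symbol by symbol: r→ddr, v→vv, v→vv, r→ddr, v→vv, v→vv, d→rvv, d→rvv, r→ddr; joined: ddr vv vv ddr vv vv rvv rvv ddr.

ddrvvvvddrvvvvrvvrvvddr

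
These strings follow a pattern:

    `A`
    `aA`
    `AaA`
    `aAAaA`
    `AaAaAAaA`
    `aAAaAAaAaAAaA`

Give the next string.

This is a Fibonacci-style word recurrence s(k) = s(k−2)·s(k−1): e.g. A·aA = AaA.
The next term joins AaAaAAaA and aAAaAAaAaAAaA.

AaAaAAaAaAAaAAaAaAAaA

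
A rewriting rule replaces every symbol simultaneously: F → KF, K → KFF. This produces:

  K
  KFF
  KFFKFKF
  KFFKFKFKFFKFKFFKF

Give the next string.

φ(KFFKFKFKFFKFKFFKF) expands symbol-by-symbol to KFF KF KF KFF KF KFF KF KFF KF KF KFF KF KFF KF KF KFF KF; joining the 17 pieces gives the next term.

KFFKFKFKFFKFKFFKFKFFKFKFKFFKFKFFKFKFKFFKF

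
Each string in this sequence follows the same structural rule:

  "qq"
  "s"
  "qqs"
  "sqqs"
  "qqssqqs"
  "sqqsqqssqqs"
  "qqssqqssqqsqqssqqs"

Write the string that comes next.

Each term (from the third on) is the two preceding terms concatenated in order: term 3 = qq·s = qqs.
Continuing: sqqsqqssqqs · qqssqqssqqsqqssqqs gives term 8.

sqqsqqssqqsqqssqqssqqsqqssqqs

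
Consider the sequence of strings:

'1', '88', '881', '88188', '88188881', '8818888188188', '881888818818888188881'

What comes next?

8818888188188881888818818888188188

From term 3 onward, concatenate the last term with the second-to-last: 88·1 = 881, 881·88 = 88188, …
The next term joins 881888818818888188881 and 8818888188188.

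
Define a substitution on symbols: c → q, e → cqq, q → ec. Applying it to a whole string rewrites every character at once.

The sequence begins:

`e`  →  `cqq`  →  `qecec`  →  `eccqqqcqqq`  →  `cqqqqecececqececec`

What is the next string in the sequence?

Replace each of the 18 characters of cqqqqecececqececec in place — q ec ec ec ec cqq q cqq q cqq q ec cqq q cqq q cqq q — and concatenate.

qececececcqqqcqqqcqqqeccqqqcqqqcqqq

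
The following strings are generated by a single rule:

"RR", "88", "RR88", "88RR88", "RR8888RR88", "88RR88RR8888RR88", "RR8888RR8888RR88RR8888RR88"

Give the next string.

From term 3 onward, concatenate the second-to-last term with the last: RR·88 = RR88, 88·RR88 = 88RR88, …
The next term joins 88RR88RR8888RR88 and RR8888RR8888RR88RR8888RR88.

88RR88RR8888RR88RR8888RR8888RR88RR8888RR88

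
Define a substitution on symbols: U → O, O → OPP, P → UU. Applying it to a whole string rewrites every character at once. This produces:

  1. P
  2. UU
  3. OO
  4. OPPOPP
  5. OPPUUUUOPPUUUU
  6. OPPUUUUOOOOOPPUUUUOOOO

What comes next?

φ(OPPUUUUOOOOOPPUUUUOOOO) expands symbol-by-symbol to OPP UU UU O O O O OPP OPP OPP OPP OPP UU UU O O O O OPP OPP OPP OPP; joining the 22 pieces gives the next term.

OPPUUUUOOOOOPPOPPOPPOPPOPPUUUUOOOOOPPOPPOPPOPP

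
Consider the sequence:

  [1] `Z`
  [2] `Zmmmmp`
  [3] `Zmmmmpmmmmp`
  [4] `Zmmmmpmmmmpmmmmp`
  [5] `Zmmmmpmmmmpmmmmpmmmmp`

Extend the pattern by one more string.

The strings grow by a fixed suffix mmmmp each time.
Applying this once more to Zmmmmpmmmmpmmmmpmmmmp:

Zmmmmpmmmmpmmmmpmmmmpmmmmp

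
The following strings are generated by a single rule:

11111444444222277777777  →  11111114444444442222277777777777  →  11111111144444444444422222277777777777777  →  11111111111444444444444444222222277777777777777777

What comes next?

Term n consists of 2n+1 1's, followed by 3n 4's, followed by n+2 2's, followed by 3n+2 7's, where the shown terms are n = 2, 3, 4, 5.
Setting n = 6 gives 13, 18, 8, 20 characters in each block.

11111111111114444444444444444442222222277777777777777777777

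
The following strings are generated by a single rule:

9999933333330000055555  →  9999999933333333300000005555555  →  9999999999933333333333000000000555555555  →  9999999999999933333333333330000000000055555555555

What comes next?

9999999999999999933333333333333300000000000005555555555555

Reading off run lengths: 9 runs 5, 8, 11, 14; 3 runs 7, 9, 11, 13; 0 runs 5, 7, 9, 11; 5 runs 5, 7, 9, 11 — each is linear in n, where the shown terms are n = 2, 3, 4, 5.
For the next term, n = 6, so the run lengths are 17, 15, 13, 13.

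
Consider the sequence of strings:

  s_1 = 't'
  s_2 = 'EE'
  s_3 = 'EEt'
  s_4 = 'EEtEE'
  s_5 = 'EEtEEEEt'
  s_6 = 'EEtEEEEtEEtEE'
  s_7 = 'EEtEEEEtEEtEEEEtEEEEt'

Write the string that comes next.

Each term (from the third on) is the previous term followed by the one before it: term 3 = EE·t = EEt.
The next term joins EEtEEEEtEEtEEEEtEEEEt and EEtEEEEtEEtEE.

EEtEEEEtEEtEEEEtEEEEtEEtEEEEtEEtEE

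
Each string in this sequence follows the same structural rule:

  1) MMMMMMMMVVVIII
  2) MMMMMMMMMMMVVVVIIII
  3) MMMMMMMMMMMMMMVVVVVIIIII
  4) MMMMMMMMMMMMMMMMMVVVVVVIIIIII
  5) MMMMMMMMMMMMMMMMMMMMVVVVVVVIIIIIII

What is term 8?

Each string has the form M^{3n+2} V^{n+1} I^{n+1}, where the shown terms are n = 2, 3, 4, 5, 6.
At n = 9 the blocks have lengths 29, 10, 10.

MMMMMMMMMMMMMMMMMMMMMMMMMMMMMVVVVVVVVVVIIIIIIIIII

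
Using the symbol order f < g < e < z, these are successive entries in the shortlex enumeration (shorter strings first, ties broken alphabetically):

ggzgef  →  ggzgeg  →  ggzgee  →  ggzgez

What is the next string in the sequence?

Find the rightmost character of ggzgez below z, bump it to the next letter, and reset everything to its right to f.

ggzgzf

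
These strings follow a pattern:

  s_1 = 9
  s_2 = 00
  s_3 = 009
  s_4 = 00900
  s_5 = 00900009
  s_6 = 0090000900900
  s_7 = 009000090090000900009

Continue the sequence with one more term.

0090000900900009000090090000900900

This is a Fibonacci-style word recurrence s(k) = s(k−1)·s(k−2): e.g. 00·9 = 009.
The next term joins 009000090090000900009 and 0090000900900.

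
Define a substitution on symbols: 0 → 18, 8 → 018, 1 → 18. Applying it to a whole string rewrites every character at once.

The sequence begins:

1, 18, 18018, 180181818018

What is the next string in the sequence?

18018181801818018180181818018

Apply φ to 180181818018 symbol by symbol: 1→18, 8→018, 0→18, 1→18, 8→018, 1→18, 8→018, 1→18, 8→018, 0→18, 1→18, 8→018; joined: 18 018 18 18 018 18 018 18 018 18 18 018.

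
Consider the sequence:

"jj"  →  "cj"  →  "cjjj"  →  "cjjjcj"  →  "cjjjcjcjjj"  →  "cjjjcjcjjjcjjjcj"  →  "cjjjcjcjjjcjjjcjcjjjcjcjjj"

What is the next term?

This is a Fibonacci-style word recurrence s(k) = s(k−1)·s(k−2): e.g. cj·jj = cjjj.
Continuing: cjjjcjcjjjcjjjcjcjjjcjcjjj · cjjjcjcjjjcjjjcj gives term 8.

cjjjcjcjjjcjjjcjcjjjcjcjjjcjjjcjcjjjcjjjcj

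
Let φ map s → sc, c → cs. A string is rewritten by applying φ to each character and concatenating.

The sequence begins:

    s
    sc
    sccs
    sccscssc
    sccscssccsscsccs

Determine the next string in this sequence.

sccscssccsscsccscsscsccssccscssc

Replace each of the 16 characters of sccscssccsscsccs in place — sc cs cs sc cs sc sc cs cs sc sc cs sc cs cs sc — and concatenate.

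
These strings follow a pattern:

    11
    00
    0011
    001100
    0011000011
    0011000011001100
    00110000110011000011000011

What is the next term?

Each term (from the third on) is the previous term followed by the one before it: term 3 = 00·11 = 0011.
The next term joins 00110000110011000011000011 and 0011000011001100.

001100001100110000110000110011000011001100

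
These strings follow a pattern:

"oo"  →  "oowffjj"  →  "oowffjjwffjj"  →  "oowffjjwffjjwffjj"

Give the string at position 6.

Every step adds wffjj to the end: s(k+1) = s(k)·wffjj.
From oowffjjwffjjwffjj, 2 further steps: oowffjjwffjjwffjj → oowffjjwffjjwffjjwffjj → (answer).

oowffjjwffjjwffjjwffjjwffjj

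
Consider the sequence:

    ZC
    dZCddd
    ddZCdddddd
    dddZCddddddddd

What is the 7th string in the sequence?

ddddddZCdddddddddddddddddd

Every step adds d to the front and ddd to the end of the previous string.
From dddZCddddddddd, 3 further steps: dddZCddddddddd → ddddZCdddddddddddd → dddddZCddddddddddddddd → (answer).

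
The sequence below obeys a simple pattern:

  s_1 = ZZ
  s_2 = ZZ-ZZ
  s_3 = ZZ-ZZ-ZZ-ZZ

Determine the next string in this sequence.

Each string is two copies of the previous one joined by '-'.
So the next term is two copies of ZZ-ZZ-ZZ-ZZ with '-' between the halves.

ZZ-ZZ-ZZ-ZZ-ZZ-ZZ-ZZ-ZZ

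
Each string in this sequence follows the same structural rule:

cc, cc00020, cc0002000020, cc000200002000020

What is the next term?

Each term is the previous one with 00020 appended.
So the next term is cc000200002000020·00020.

cc00020000200002000020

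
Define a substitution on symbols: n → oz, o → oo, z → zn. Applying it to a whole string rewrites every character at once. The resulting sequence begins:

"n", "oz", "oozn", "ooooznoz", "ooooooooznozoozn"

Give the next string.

Rewriting the 16 symbols of ooooooooznozoozn one by one yields oo oo oo oo oo oo oo oo zn oz oo zn oo oo zn oz; concatenated:

ooooooooooooooooznozooznooooznoz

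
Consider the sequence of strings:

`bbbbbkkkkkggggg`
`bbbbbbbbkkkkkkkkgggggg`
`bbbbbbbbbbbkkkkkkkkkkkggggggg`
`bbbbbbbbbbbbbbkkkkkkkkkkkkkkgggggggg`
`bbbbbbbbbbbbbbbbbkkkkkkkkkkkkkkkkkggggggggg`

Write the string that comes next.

Reading off run lengths: b runs 5, 8, 11, 14, 17; k runs 5, 8, 11, 14, 17; g runs 5, 6, 7, 8, 9 — each is linear in n, where the shown terms are n = 2, 3, 4, 5, 6.
For the next term, n = 7, so the run lengths are 20, 20, 10.

bbbbbbbbbbbbbbbbbbbbkkkkkkkkkkkkkkkkkkkkgggggggggg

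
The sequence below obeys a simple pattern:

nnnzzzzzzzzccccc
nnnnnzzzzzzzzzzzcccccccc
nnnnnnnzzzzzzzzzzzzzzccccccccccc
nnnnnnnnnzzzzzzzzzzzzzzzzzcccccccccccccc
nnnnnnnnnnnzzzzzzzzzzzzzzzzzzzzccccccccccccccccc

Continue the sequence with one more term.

Term n consists of 2n-1 n's, followed by 3n+2 z's, followed by 3n-1 c's, where the shown terms are n = 2, 3, 4, 5, 6.
For the next term, n = 7, so the run lengths are 13, 23, 20.

nnnnnnnnnnnnnzzzzzzzzzzzzzzzzzzzzzzzcccccccccccccccccccc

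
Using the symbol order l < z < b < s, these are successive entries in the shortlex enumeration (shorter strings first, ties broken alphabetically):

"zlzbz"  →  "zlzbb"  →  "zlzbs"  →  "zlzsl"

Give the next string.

zlzsz

Find the rightmost character of zlzsl below s, bump it to the next letter, and reset everything to its right to l.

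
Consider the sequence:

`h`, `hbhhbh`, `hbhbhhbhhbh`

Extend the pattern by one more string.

Every step adds hb to the front and hbh to the end of the previous string.
Applying this once more to hbhbhhbhhbh:

hbhbhbhhbhhbhhbh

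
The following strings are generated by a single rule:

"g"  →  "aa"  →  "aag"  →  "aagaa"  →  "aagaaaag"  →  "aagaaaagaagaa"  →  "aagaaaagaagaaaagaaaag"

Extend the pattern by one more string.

From term 3 onward, concatenate the last term with the second-to-last: aa·g = aag, aag·aa = aagaa, …
So term 8 is aagaaaagaagaaaagaaaag·aagaaaagaagaa.

aagaaaagaagaaaagaaaagaagaaaagaagaa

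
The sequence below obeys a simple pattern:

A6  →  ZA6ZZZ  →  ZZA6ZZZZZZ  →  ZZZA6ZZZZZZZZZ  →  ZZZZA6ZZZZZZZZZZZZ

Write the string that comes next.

ZZZZZA6ZZZZZZZZZZZZZZZ

Each term wraps the previous one in Z on the left and ZZZ on the right.
One more step from ZZZZA6ZZZZZZZZZZZZ gives the answer.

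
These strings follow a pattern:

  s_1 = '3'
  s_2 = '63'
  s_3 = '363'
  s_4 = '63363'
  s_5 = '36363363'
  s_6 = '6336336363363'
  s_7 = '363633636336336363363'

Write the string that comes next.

6336336363363363633636336336363363

This is a Fibonacci-style word recurrence s(k) = s(k−2)·s(k−1): e.g. 3·63 = 363.
The next term joins 6336336363363 and 363633636336336363363.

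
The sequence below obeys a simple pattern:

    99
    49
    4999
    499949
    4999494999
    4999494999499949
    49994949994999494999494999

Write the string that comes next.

499949499949994949994949994999494999499949

Each term (from the third on) is the previous term followed by the one before it: term 3 = 49·99 = 4999.
Continuing: 49994949994999494999494999 · 4999494999499949 gives term 8.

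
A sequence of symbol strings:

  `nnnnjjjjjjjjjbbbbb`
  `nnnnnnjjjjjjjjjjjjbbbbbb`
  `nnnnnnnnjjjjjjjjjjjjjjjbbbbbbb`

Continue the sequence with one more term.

Each string has the form n^{2n} j^{3n+3} b^{n+3}, where the shown terms are n = 2, 3, 4.
Setting n = 5 gives 10, 18, 8 characters in each block.

nnnnnnnnnnjjjjjjjjjjjjjjjjjjbbbbbbbb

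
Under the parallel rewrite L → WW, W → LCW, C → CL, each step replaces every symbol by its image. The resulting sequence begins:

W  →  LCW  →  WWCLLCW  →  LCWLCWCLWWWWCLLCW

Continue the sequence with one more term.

WWCLLCWWWCLLCWCLWWLCWLCWLCWLCWCLWWWWCLLCW

Applying the rule to each of the 17 symbols of LCWLCWCLWWWWCLLCW gives the pieces WW CL LCW WW CL LCW CL WW LCW LCW LCW LCW CL WW WW CL LCW, which concatenate to the answer.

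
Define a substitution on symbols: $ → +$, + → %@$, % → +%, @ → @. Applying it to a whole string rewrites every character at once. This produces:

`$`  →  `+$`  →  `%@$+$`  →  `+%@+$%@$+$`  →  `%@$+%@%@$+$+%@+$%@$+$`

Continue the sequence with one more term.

φ(%@$+%@%@$+$+%@+$%@$+$) expands symbol-by-symbol to +% @ +$ %@$ +% @ +% @ +$ %@$ +$ %@$ +% @ %@$ +$ +% @ +$ %@$ +$; joining the 21 pieces gives the next term.

+%@+$%@$+%@+%@+$%@$+$%@$+%@%@$+$+%@+$%@$+$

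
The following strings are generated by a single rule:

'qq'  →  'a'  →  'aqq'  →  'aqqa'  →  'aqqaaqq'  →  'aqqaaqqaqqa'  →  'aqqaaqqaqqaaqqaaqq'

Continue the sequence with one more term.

aqqaaqqaqqaaqqaaqqaqqaaqqaqqa

Each term (from the third on) is the previous term followed by the one before it: term 3 = a·qq = aqq.
So term 8 is aqqaaqqaqqaaqqaaqq·aqqaaqqaqqa.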